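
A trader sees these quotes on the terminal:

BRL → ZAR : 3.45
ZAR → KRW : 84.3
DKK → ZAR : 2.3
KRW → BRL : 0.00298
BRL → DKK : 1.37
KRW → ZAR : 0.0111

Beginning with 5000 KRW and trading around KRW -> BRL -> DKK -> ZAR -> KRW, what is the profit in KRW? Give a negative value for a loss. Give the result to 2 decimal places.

5000 KRW × 0.00298 = 14.9 BRL
14.9 BRL × 1.37 = 20.413 DKK
20.413 DKK × 2.3 = 46.9499 ZAR
46.9499 ZAR × 84.3 = 3957.87657 KRW
Net change: 3957.87657 − 5000 = -1042.12343 KRW

-1042.12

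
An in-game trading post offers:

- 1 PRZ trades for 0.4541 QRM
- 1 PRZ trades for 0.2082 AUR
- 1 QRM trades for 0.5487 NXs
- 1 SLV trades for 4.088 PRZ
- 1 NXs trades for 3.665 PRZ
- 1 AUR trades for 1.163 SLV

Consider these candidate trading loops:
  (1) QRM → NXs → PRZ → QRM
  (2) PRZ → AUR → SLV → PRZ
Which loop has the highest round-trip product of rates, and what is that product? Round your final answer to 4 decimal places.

0.9899

(1) 0.5487 × 3.665 × 0.4541 = 0.91319
(2) 0.2082 × 1.163 × 4.088 = 0.98985
Highest is cycle (2) at 0.9899 (≤1, no arbitrage).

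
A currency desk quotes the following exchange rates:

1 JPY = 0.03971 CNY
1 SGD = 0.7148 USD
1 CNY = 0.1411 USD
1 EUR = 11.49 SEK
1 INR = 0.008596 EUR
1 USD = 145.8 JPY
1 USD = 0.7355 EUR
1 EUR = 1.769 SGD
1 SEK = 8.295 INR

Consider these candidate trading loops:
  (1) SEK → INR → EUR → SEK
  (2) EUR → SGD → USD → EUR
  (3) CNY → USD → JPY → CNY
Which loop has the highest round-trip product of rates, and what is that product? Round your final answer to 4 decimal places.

0.9300

(1) 8.295 × 0.008596 × 11.49 = 0.81928
(2) 1.769 × 0.7148 × 0.7355 = 0.93003
(3) 0.1411 × 145.8 × 0.03971 = 0.81693
Highest is cycle (2) at 0.9300 (≤1, no arbitrage).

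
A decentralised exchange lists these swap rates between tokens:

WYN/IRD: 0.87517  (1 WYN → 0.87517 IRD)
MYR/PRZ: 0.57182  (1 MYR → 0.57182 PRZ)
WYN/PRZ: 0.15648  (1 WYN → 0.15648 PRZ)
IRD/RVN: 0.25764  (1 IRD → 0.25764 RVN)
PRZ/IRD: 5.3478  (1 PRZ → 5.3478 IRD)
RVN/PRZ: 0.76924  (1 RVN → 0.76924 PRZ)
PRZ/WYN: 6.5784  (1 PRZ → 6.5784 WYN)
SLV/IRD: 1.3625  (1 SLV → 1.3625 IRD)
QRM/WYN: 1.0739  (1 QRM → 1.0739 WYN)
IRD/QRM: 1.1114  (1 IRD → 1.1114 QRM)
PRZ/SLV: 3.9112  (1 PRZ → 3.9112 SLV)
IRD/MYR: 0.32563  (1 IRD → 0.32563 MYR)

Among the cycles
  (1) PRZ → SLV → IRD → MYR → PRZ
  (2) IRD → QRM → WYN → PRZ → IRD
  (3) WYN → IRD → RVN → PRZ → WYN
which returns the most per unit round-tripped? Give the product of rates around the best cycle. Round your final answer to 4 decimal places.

1.1410

(1) 3.9112 × 1.3625 × 0.32563 × 0.57182 = 0.99227
(2) 1.1114 × 1.0739 × 0.15648 × 5.3478 = 0.99878
(3) 0.87517 × 0.25764 × 0.76924 × 6.5784 = 1.14101
Highest is cycle (3) at 1.1410 (>1, arbitrage).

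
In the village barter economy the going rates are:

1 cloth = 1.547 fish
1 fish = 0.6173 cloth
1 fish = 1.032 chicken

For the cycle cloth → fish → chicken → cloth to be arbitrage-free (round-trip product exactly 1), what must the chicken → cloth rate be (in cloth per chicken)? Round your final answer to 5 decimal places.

Known legs of the cycle: 1.547 × 1.032 = 1.596504
For no arbitrage the full-cycle product must be 1, so the missing rate is 1 / 1.596504 ≈ 0.6263686.

0.62637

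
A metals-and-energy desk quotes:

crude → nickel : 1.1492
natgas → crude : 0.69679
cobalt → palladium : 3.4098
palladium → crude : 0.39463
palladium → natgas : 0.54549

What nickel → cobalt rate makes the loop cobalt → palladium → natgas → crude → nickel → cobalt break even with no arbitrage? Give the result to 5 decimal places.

0.67141

Known legs of the cycle: 3.4098 × 0.54549 × 0.69679 × 1.1492 = 1.489406436944104536
For no arbitrage the full-cycle product must be 1, so the missing rate is 1 / 1.489406436944104536 ≈ 0.6714084.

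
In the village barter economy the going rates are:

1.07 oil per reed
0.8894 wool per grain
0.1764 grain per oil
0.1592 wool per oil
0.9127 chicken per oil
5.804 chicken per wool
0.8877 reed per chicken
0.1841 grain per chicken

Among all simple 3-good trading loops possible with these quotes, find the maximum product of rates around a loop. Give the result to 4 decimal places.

grain→wool→chicken→grain: 0.8894 × 5.804 × 0.1841 = 0.95034
oil→chicken→reed→oil: 0.9127 × 0.8877 × 1.07 = 0.86692
Maximum is grain→wool→chicken→grain at 0.9503; no arbitrage — every cycle loses value.

0.9503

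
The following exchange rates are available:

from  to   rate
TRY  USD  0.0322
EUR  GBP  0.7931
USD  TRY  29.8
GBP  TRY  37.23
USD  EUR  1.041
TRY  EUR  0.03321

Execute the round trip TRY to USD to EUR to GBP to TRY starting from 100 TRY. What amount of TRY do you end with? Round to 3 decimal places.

98.975

100 TRY × 0.0322 = 3.22 USD
3.22 USD × 1.041 = 3.35202 EUR
3.35202 EUR × 0.7931 = 2.658487062 GBP
2.658487062 GBP × 37.23 = 98.97547331826 TRY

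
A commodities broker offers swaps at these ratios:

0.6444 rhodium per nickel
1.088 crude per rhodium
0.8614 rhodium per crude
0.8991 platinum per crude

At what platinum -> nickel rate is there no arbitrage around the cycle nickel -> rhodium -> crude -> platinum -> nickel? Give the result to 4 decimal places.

1.5864

Known legs of the cycle: 0.6444 × 1.088 × 0.8991 = 0.63036548352
For no arbitrage the full-cycle product must be 1, so the missing rate is 1 / 0.63036548352 ≈ 1.586381.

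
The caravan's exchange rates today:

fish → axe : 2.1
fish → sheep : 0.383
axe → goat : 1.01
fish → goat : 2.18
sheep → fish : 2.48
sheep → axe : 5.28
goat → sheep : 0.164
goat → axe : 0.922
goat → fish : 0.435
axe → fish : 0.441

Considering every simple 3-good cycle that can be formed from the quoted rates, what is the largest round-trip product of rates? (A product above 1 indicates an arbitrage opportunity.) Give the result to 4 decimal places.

axe→goat→fish→axe: 1.01 × 0.435 × 2.1 = 0.92264
sheep→axe→fish→sheep: 5.28 × 0.441 × 0.383 = 0.89181
sheep→fish→goat→sheep: 2.48 × 2.18 × 0.164 = 0.88665
axe→fish→goat→axe: 0.441 × 2.18 × 0.922 = 0.88639
sheep→axe→goat→sheep: 5.28 × 1.01 × 0.164 = 0.87458
Maximum is axe→goat→fish→axe at 0.9226; no arbitrage — every cycle loses value.

0.9226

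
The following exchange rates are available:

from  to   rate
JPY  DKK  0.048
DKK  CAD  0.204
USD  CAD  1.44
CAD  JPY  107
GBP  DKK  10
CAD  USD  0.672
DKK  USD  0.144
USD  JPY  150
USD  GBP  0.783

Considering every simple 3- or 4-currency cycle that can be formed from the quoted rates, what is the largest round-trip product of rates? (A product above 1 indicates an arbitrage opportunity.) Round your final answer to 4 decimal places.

USD→GBP→DKK→USD: 0.783 × 10 × 0.144 = 1.12752
USD→GBP→DKK→CAD→USD: 0.783 × 10 × 0.204 × 0.672 = 1.07340
USD→CAD→JPY→DKK→USD: 1.44 × 107 × 0.048 × 0.144 = 1.06500
DKK→CAD→JPY→DKK: 0.204 × 107 × 0.048 = 1.04774
USD→JPY→DKK→USD: 150 × 0.048 × 0.144 = 1.03680
USD→JPY→DKK→CAD→USD: 150 × 0.048 × 0.204 × 0.672 = 0.98703
Maximum is USD→GBP→DKK→USD at 1.1275; arbitrage exists.

1.1275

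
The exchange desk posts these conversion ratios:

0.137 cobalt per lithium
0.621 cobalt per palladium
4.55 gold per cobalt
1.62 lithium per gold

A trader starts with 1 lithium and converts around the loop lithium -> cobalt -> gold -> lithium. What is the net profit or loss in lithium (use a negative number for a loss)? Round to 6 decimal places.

1 lithium × 0.137 = 0.137 cobalt
0.137 cobalt × 4.55 = 0.62335 gold
0.62335 gold × 1.62 = 1.009827 lithium
Net change: 1.009827 − 1 = 0.009827 lithium

0.009827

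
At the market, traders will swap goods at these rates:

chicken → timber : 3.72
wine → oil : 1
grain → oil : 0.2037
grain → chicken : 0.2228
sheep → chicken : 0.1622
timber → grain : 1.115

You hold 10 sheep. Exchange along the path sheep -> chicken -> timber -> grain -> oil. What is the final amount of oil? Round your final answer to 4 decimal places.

1.3704

10 sheep × 0.1622 = 1.622 chicken
1.622 chicken × 3.72 = 6.03384 timber
6.03384 timber × 1.115 = 6.7277316 grain
6.7277316 grain × 0.2037 = 1.37043892692 oil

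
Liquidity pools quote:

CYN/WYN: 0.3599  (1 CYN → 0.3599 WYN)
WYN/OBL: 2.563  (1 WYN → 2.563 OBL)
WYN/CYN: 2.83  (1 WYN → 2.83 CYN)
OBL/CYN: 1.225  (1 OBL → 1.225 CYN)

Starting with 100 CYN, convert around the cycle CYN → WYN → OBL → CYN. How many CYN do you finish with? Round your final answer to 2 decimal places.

100 CYN × 0.3599 = 35.99 WYN
35.99 WYN × 2.563 = 92.24237 OBL
92.24237 OBL × 1.225 = 112.99690325 CYN

113.00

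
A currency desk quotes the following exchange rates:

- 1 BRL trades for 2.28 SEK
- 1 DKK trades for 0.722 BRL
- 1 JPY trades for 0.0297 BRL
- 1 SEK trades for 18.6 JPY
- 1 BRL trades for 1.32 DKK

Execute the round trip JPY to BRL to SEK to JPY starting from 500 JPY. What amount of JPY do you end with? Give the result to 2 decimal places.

629.76

500 JPY × 0.0297 = 14.85 BRL
14.85 BRL × 2.28 = 33.858 SEK
33.858 SEK × 18.6 = 629.7588 JPY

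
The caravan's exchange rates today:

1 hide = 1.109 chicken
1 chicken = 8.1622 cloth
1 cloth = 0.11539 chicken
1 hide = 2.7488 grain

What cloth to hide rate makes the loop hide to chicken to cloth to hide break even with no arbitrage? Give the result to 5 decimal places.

0.11047

Known legs of the cycle: 1.109 × 8.1622 = 9.0518798
For no arbitrage the full-cycle product must be 1, so the missing rate is 1 / 9.0518798 ≈ 0.1104743.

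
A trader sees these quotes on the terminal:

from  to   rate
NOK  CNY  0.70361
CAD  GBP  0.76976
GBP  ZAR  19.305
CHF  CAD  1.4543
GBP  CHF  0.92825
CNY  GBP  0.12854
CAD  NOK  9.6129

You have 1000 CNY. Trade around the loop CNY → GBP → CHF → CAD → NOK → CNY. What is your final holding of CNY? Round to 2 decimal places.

1173.66

1000 CNY × 0.12854 = 128.54 GBP
128.54 GBP × 0.92825 = 119.317255 CHF
119.317255 CHF × 1.4543 = 173.5230839465 CAD
173.5230839465 CAD × 9.6129 = 1668.06005366930985 NOK
1668.06005366930985 NOK × 0.70361 = 1173.6637343622631035585 CNY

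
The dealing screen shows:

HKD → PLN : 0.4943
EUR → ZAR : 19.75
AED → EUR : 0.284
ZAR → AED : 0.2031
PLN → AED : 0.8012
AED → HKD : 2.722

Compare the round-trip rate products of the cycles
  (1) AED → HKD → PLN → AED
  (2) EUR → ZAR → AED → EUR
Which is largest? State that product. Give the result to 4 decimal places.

(1) 2.722 × 0.4943 × 0.8012 = 1.07800
(2) 19.75 × 0.2031 × 0.284 = 1.13919
Highest is cycle (2) at 1.1392 (>1, arbitrage).

1.1392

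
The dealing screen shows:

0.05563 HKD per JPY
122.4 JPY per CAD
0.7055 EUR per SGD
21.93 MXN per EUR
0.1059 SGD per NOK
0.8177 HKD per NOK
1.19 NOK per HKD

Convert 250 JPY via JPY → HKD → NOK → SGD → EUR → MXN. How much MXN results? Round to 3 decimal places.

27.116

250 JPY × 0.05563 = 13.9075 HKD
13.9075 HKD × 1.19 = 16.549925 NOK
16.549925 NOK × 0.1059 = 1.7526370575 SGD
1.7526370575 SGD × 0.7055 = 1.23648544406625 EUR
1.23648544406625 EUR × 21.93 = 27.1161257883728625 MXN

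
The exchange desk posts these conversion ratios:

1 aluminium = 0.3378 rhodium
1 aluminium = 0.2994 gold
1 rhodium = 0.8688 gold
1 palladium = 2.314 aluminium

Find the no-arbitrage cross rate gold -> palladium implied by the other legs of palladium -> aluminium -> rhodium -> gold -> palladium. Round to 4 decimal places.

Known legs of the cycle: 2.314 × 0.3378 × 0.8688 = 0.67911420096
For no arbitrage the full-cycle product must be 1, so the missing rate is 1 / 0.67911420096 ≈ 1.472506.

1.4725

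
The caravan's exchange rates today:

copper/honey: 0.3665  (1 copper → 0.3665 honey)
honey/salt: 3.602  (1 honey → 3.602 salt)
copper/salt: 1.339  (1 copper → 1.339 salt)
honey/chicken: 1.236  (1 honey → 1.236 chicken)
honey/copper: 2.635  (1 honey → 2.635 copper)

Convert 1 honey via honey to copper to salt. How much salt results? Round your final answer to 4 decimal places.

3.5283

1 honey × 2.635 = 2.635 copper
2.635 copper × 1.339 = 3.528265 salt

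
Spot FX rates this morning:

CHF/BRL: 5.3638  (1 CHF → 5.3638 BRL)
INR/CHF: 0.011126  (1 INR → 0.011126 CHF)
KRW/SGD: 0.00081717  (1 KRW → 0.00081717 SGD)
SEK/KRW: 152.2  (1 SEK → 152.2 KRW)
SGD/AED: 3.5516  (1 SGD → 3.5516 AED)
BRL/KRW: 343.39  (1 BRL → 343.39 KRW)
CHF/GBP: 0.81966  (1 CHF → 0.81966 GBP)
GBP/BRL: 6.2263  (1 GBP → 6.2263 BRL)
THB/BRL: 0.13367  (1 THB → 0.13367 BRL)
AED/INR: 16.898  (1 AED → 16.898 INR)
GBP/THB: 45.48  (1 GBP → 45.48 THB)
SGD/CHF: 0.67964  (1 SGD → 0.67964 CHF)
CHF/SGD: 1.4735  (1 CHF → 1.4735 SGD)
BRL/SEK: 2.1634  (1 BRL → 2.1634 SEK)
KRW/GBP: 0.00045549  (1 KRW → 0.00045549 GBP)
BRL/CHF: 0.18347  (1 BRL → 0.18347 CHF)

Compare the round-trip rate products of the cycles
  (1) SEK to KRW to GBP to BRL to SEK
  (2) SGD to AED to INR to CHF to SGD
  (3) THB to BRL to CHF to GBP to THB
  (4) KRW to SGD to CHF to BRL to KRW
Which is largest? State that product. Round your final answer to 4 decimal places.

(1) 152.2 × 0.00045549 × 6.2263 × 2.1634 = 0.93381
(2) 3.5516 × 16.898 × 0.011126 × 1.4735 = 0.98389
(3) 0.13367 × 0.18347 × 0.81966 × 45.48 = 0.91423
(4) 0.00081717 × 0.67964 × 5.3638 × 343.39 = 1.02294
Highest is cycle (4) at 1.0229 (>1, arbitrage).

1.0229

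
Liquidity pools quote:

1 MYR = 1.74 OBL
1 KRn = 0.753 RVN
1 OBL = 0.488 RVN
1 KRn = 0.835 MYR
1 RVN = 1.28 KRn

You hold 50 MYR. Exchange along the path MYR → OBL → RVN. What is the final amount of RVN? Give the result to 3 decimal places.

50 MYR × 1.74 = 87 OBL
87 OBL × 0.488 = 42.456 RVN

42.456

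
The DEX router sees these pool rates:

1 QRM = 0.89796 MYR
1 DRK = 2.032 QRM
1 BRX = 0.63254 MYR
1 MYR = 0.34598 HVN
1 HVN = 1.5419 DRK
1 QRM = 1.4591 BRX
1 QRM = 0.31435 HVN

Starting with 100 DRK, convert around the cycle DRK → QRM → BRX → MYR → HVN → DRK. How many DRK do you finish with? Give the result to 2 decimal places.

100.05

100 DRK × 2.032 = 203.2 QRM
203.2 QRM × 1.4591 = 296.48912 BRX
296.48912 BRX × 0.63254 = 187.5412279648 MYR
187.5412279648 MYR × 0.34598 = 64.885514051261504 HVN
64.885514051261504 HVN × 1.5419 = 100.0469741156401130176 DRK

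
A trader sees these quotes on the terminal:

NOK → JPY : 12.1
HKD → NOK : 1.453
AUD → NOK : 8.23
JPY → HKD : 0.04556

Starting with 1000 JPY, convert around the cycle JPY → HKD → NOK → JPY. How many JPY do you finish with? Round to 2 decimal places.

801.00

1000 JPY × 0.04556 = 45.56 HKD
45.56 HKD × 1.453 = 66.19868 NOK
66.19868 NOK × 12.1 = 801.004028 JPY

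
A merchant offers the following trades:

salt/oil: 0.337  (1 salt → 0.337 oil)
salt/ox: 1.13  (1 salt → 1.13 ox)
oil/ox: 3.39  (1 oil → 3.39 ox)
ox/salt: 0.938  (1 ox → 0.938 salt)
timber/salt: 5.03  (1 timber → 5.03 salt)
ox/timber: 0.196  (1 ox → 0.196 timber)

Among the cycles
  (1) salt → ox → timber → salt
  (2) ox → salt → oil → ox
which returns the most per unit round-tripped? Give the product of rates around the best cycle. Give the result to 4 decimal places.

(1) 1.13 × 0.196 × 5.03 = 1.11404
(2) 0.938 × 0.337 × 3.39 = 1.07160
Highest is cycle (1) at 1.1140 (>1, arbitrage).

1.1140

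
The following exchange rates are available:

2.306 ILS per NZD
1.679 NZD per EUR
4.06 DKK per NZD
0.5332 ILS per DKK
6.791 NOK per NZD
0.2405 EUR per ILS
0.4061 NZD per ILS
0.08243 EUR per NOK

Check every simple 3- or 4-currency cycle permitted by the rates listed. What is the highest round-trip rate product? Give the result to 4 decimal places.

0.9399

NZD→NOK→EUR→NZD: 6.791 × 0.08243 × 1.679 = 0.93987
NZD→ILS→EUR→NZD: 2.306 × 0.2405 × 1.679 = 0.93116
DKK→ILS→NZD→DKK: 0.5332 × 0.4061 × 4.06 = 0.87912
DKK→ILS→EUR→NZD→DKK: 0.5332 × 0.2405 × 1.679 × 4.06 = 0.87414
Maximum is NZD→NOK→EUR→NZD at 0.9399; no arbitrage — every cycle loses value.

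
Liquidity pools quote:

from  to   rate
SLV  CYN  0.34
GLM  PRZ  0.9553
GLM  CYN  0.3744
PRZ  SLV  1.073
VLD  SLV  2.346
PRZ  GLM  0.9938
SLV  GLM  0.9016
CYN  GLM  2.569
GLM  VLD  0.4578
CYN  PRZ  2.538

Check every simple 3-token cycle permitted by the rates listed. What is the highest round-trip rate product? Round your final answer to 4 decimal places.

0.9683

GLM→VLD→SLV→GLM: 0.4578 × 2.346 × 0.9016 = 0.96832
CYN→PRZ→GLM→CYN: 2.538 × 0.9938 × 0.3744 = 0.94434
CYN→PRZ→SLV→CYN: 2.538 × 1.073 × 0.34 = 0.92591
GLM→PRZ→SLV→GLM: 0.9553 × 1.073 × 0.9016 = 0.92417
Maximum is GLM→VLD→SLV→GLM at 0.9683; no arbitrage — every cycle loses value.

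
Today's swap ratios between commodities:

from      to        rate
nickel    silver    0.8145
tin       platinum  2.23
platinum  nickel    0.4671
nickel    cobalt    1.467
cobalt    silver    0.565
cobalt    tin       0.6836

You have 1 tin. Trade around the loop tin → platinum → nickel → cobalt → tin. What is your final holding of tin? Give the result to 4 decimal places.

1.0446

1 tin × 2.23 = 2.23 platinum
2.23 platinum × 0.4671 = 1.041633 nickel
1.041633 nickel × 1.467 = 1.528075611 cobalt
1.528075611 cobalt × 0.6836 = 1.0445924876796 tin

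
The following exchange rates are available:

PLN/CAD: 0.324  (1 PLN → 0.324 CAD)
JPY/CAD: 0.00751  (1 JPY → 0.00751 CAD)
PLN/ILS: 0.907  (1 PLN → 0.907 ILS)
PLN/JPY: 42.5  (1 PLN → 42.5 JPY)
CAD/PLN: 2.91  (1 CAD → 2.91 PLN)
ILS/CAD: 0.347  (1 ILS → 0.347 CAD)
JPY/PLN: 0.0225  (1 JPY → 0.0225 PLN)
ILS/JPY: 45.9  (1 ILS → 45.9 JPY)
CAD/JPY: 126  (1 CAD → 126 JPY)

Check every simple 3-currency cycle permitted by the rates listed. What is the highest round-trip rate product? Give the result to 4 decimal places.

0.9367

JPY→PLN→ILS→JPY: 0.0225 × 0.907 × 45.9 = 0.93670
CAD→PLN→JPY→CAD: 2.91 × 42.5 × 0.00751 = 0.92880
CAD→JPY→PLN→CAD: 126 × 0.0225 × 0.324 = 0.91854
CAD→PLN→ILS→CAD: 2.91 × 0.907 × 0.347 = 0.91586
Maximum is JPY→PLN→ILS→JPY at 0.9367; no arbitrage — every cycle loses value.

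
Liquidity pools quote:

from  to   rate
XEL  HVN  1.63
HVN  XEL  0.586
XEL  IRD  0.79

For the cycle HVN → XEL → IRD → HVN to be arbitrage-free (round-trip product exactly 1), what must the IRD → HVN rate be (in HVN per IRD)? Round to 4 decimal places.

2.1601

Known legs of the cycle: 0.586 × 0.79 = 0.46294
For no arbitrage the full-cycle product must be 1, so the missing rate is 1 / 0.46294 ≈ 2.160107.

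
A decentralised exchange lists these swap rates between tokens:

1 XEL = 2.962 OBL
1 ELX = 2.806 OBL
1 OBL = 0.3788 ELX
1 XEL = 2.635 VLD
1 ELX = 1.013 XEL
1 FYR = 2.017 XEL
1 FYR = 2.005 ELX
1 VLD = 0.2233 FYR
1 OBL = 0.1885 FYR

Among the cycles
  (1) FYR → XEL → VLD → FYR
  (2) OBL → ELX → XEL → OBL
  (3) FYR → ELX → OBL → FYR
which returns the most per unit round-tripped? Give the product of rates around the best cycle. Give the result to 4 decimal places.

(1) 2.017 × 2.635 × 0.2233 = 1.18679
(2) 0.3788 × 1.013 × 2.962 = 1.13659
(3) 2.005 × 2.806 × 0.1885 = 1.06051
Highest is cycle (1) at 1.1868 (>1, arbitrage).

1.1868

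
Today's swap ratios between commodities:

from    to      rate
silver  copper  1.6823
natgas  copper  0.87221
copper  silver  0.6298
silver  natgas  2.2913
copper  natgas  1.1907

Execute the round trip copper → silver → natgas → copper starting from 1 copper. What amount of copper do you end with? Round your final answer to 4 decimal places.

1.2587

1 copper × 0.6298 = 0.6298 silver
0.6298 silver × 2.2913 = 1.44306074 natgas
1.44306074 natgas × 0.87221 = 1.2586520080354 copper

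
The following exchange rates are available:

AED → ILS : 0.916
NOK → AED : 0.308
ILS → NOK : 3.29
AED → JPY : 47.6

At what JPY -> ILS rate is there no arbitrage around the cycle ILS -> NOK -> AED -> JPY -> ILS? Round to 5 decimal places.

Known legs of the cycle: 3.29 × 0.308 × 47.6 = 48.234032
For no arbitrage the full-cycle product must be 1, so the missing rate is 1 / 48.234032 ≈ 0.0207322.

0.02073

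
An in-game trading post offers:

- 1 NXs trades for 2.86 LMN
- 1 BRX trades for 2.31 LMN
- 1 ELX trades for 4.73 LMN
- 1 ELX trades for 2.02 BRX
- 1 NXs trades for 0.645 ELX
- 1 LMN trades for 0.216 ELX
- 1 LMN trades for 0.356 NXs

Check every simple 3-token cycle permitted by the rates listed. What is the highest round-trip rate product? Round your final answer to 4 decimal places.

NXs→ELX→LMN→NXs: 0.645 × 4.73 × 0.356 = 1.08610
BRX→LMN→ELX→BRX: 2.31 × 0.216 × 2.02 = 1.00790
Maximum is NXs→ELX→LMN→NXs at 1.0861; arbitrage exists.

1.0861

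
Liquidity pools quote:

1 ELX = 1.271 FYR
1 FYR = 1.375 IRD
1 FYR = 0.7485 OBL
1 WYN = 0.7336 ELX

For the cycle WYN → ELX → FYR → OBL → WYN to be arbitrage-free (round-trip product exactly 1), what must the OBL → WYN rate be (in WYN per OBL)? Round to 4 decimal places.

Known legs of the cycle: 0.7336 × 1.271 × 0.7485 = 0.6979055916
For no arbitrage the full-cycle product must be 1, so the missing rate is 1 / 0.6979055916 ≈ 1.432859.

1.4329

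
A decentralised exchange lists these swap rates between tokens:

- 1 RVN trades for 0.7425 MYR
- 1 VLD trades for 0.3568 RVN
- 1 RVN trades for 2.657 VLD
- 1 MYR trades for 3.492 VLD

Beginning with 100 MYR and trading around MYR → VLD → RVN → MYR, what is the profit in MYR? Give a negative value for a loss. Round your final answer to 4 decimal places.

100 MYR × 3.492 = 349.2 VLD
349.2 VLD × 0.3568 = 124.59456 RVN
124.59456 RVN × 0.7425 = 92.5114608 MYR
Net change: 92.5114608 − 100 = -7.4885392 MYR

-7.4885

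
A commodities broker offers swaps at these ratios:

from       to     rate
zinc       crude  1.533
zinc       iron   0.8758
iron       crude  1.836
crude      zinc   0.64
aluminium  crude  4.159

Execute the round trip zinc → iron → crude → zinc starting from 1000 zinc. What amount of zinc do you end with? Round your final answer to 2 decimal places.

1029.10

1000 zinc × 0.8758 = 875.8 iron
875.8 iron × 1.836 = 1607.9688 crude
1607.9688 crude × 0.64 = 1029.100032 zinc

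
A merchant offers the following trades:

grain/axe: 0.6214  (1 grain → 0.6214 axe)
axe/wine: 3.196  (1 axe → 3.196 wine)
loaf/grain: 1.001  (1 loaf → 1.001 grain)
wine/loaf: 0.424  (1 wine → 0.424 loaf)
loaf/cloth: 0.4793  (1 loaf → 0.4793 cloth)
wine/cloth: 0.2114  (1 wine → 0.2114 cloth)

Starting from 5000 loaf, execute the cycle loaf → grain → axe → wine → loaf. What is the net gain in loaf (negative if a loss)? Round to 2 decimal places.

-785.48

5000 loaf × 1.001 = 5005 grain
5005 grain × 0.6214 = 3110.107 axe
3110.107 axe × 3.196 = 9939.901972 wine
9939.901972 wine × 0.424 = 4214.518436128 loaf
Net change: 4214.518436128 − 5000 = -785.481563872 loaf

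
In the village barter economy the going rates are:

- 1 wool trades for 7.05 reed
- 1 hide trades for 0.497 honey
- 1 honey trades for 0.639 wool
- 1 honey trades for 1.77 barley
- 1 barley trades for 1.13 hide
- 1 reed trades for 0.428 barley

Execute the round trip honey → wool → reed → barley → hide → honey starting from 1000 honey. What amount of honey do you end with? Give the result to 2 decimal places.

1082.85

1000 honey × 0.639 = 639 wool
639 wool × 7.05 = 4504.95 reed
4504.95 reed × 0.428 = 1928.1186 barley
1928.1186 barley × 1.13 = 2178.774018 hide
2178.774018 hide × 0.497 = 1082.850686946 honey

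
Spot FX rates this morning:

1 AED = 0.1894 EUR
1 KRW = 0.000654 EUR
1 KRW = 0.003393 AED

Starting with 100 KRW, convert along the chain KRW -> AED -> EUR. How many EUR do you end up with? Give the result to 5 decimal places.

100 KRW × 0.003393 = 0.3393 AED
0.3393 AED × 0.1894 = 0.06426342 EUR

0.06426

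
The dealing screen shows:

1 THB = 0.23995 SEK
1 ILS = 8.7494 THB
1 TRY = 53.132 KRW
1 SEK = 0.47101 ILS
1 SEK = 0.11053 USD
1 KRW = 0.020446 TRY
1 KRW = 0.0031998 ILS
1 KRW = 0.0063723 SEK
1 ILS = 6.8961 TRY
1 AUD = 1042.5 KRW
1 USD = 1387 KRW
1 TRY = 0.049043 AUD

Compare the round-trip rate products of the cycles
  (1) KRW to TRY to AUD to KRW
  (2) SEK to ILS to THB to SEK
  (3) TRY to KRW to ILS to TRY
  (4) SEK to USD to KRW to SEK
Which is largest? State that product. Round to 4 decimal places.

1.1724

(1) 0.020446 × 0.049043 × 1042.5 = 1.04535
(2) 0.47101 × 8.7494 × 0.23995 = 0.98885
(3) 53.132 × 0.0031998 × 6.8961 = 1.17242
(4) 0.11053 × 1387 × 0.0063723 = 0.97691
Highest is cycle (3) at 1.1724 (>1, arbitrage).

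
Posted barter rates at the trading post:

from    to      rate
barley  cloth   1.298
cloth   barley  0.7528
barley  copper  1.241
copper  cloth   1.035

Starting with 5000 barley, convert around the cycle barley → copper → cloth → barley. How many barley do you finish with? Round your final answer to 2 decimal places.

4834.61

5000 barley × 1.241 = 6205 copper
6205 copper × 1.035 = 6422.175 cloth
6422.175 cloth × 0.7528 = 4834.61334 barley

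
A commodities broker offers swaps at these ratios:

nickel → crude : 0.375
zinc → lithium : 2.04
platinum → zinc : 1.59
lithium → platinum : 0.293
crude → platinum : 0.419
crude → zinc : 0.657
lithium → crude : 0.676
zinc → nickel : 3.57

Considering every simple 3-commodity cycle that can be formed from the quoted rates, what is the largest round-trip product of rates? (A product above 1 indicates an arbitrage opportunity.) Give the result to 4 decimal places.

0.9504

zinc→lithium→platinum→zinc: 2.04 × 0.293 × 1.59 = 0.95037
crude→zinc→lithium→crude: 0.657 × 2.04 × 0.676 = 0.90603
crude→zinc→nickel→crude: 0.657 × 3.57 × 0.375 = 0.87956
Maximum is zinc→lithium→platinum→zinc at 0.9504; no arbitrage — every cycle loses value.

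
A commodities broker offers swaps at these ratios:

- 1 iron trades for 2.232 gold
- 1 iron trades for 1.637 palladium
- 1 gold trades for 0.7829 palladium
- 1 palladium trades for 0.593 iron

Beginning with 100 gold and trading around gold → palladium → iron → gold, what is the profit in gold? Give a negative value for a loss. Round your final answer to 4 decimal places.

3.6228

100 gold × 0.7829 = 78.29 palladium
78.29 palladium × 0.593 = 46.42597 iron
46.42597 iron × 2.232 = 103.62276504 gold
Net change: 103.62276504 − 100 = 3.62276504 gold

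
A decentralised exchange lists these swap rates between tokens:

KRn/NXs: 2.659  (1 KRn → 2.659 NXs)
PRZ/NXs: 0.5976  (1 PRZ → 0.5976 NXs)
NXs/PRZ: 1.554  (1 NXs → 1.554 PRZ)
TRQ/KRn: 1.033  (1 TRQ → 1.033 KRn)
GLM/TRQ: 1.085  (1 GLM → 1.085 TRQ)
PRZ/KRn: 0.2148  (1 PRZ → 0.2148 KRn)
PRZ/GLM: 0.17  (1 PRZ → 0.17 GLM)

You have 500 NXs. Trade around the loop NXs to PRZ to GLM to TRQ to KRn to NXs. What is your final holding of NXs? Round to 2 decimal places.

500 NXs × 1.554 = 777 PRZ
777 PRZ × 0.17 = 132.09 GLM
132.09 GLM × 1.085 = 143.31765 TRQ
143.31765 TRQ × 1.033 = 148.04713245 KRn
148.04713245 KRn × 2.659 = 393.65732518455 NXs

393.66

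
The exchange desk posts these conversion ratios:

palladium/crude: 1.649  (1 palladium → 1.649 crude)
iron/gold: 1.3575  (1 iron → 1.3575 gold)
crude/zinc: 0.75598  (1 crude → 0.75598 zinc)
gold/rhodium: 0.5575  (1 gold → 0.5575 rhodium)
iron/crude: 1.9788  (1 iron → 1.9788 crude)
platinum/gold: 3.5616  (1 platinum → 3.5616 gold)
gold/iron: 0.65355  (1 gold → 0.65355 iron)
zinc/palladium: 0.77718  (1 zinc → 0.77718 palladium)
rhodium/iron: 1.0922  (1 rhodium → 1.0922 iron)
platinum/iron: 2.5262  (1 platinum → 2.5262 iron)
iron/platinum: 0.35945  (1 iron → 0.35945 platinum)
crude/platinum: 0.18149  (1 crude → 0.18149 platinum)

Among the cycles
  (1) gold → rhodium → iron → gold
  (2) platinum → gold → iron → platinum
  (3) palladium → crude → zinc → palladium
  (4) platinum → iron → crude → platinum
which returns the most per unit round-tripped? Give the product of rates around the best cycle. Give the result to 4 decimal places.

(1) 0.5575 × 1.0922 × 1.3575 = 0.82658
(2) 3.5616 × 0.65355 × 0.35945 = 0.83669
(3) 1.649 × 0.75598 × 0.77718 = 0.96884
(4) 2.5262 × 1.9788 × 0.18149 = 0.90724
Highest is cycle (3) at 0.9688 (≤1, no arbitrage).

0.9688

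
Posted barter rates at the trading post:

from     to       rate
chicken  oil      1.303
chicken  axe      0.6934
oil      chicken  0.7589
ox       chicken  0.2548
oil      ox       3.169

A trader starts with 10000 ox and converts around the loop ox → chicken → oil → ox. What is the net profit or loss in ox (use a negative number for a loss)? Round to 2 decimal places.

521.22

10000 ox × 0.2548 = 2548 chicken
2548 chicken × 1.303 = 3320.044 oil
3320.044 oil × 3.169 = 10521.219436 ox
Net change: 10521.219436 − 10000 = 521.219436 ox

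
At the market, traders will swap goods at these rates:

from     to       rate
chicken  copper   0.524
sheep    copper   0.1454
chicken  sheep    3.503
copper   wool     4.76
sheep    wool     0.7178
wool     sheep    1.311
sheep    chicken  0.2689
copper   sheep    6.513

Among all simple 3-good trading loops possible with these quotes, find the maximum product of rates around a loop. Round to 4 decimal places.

0.9177

chicken→copper→sheep→chicken: 0.524 × 6.513 × 0.2689 = 0.91771
wool→sheep→copper→wool: 1.311 × 0.1454 × 4.76 = 0.90735
Maximum is chicken→copper→sheep→chicken at 0.9177; no arbitrage — every cycle loses value.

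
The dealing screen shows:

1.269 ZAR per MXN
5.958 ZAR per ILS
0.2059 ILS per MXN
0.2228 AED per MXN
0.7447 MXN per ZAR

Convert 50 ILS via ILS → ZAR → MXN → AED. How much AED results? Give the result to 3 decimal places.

50 ILS × 5.958 = 297.9 ZAR
297.9 ZAR × 0.7447 = 221.84613 MXN
221.84613 MXN × 0.2228 = 49.427317764 AED

49.427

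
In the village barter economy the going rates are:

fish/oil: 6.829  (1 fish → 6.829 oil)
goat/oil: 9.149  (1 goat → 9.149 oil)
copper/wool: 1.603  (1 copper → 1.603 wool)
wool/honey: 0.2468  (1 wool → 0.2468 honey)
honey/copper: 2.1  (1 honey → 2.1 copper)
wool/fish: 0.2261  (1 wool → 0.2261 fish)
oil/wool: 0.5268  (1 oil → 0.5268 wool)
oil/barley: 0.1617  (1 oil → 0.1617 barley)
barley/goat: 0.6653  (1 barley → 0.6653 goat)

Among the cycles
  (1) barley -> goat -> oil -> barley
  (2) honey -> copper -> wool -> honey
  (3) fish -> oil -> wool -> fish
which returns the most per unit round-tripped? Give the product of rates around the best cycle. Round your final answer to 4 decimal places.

0.9842

(1) 0.6653 × 9.149 × 0.1617 = 0.98424
(2) 2.1 × 1.603 × 0.2468 = 0.83080
(3) 6.829 × 0.5268 × 0.2261 = 0.81340
Highest is cycle (1) at 0.9842 (≤1, no arbitrage).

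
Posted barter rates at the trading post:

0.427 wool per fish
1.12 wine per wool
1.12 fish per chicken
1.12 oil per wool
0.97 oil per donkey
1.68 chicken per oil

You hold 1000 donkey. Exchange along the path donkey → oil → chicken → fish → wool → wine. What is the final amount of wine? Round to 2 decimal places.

1000 donkey × 0.97 = 970 oil
970 oil × 1.68 = 1629.6 chicken
1629.6 chicken × 1.12 = 1825.152 fish
1825.152 fish × 0.427 = 779.339904 wool
779.339904 wool × 1.12 = 872.86069248 wine

872.86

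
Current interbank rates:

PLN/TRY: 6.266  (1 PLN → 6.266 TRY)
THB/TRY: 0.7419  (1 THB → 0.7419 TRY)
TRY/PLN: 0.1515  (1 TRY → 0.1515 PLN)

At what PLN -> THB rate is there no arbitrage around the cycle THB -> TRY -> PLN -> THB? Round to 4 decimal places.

Known legs of the cycle: 0.7419 × 0.1515 = 0.11239785
For no arbitrage the full-cycle product must be 1, so the missing rate is 1 / 0.11239785 ≈ 8.896967.

8.8970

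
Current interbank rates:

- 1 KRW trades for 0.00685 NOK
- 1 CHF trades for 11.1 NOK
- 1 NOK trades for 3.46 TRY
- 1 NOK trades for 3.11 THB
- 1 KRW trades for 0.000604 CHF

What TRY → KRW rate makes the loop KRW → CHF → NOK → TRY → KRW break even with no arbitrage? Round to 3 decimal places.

43.109

Known legs of the cycle: 0.000604 × 11.1 × 3.46 = 0.023197224
For no arbitrage the full-cycle product must be 1, so the missing rate is 1 / 0.023197224 ≈ 43.10861.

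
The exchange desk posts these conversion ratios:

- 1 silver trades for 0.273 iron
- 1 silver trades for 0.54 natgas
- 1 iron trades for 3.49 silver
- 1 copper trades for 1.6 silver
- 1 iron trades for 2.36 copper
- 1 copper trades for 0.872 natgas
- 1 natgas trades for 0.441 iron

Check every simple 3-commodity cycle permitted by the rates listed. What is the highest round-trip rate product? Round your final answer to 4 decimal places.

copper→silver→iron→copper: 1.6 × 0.273 × 2.36 = 1.03085
copper→natgas→iron→copper: 0.872 × 0.441 × 2.36 = 0.90754
silver→natgas→iron→silver: 0.54 × 0.441 × 3.49 = 0.83111
Maximum is copper→silver→iron→copper at 1.0308; arbitrage exists.

1.0308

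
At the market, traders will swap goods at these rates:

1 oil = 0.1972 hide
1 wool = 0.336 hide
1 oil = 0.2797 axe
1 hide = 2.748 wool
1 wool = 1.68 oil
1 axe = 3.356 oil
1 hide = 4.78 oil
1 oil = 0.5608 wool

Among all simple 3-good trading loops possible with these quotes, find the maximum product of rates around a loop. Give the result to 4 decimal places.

oil→hide→wool→oil: 0.1972 × 2.748 × 1.68 = 0.91040
oil→wool→hide→oil: 0.5608 × 0.336 × 4.78 = 0.90069
Maximum is oil→hide→wool→oil at 0.9104; no arbitrage — every cycle loses value.

0.9104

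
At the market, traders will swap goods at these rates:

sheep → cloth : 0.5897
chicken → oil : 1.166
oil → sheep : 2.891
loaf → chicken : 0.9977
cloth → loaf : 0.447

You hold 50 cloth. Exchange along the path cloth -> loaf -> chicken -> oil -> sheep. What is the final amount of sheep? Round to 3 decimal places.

75.166

50 cloth × 0.447 = 22.35 loaf
22.35 loaf × 0.9977 = 22.298595 chicken
22.298595 chicken × 1.166 = 26.00016177 oil
26.00016177 oil × 2.891 = 75.16646767707 sheep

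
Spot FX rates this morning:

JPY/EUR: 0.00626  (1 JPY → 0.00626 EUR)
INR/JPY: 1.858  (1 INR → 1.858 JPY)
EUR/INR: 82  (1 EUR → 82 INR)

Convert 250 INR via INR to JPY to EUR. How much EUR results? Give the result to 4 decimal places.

250 INR × 1.858 = 464.5 JPY
464.5 JPY × 0.00626 = 2.90777 EUR

2.9078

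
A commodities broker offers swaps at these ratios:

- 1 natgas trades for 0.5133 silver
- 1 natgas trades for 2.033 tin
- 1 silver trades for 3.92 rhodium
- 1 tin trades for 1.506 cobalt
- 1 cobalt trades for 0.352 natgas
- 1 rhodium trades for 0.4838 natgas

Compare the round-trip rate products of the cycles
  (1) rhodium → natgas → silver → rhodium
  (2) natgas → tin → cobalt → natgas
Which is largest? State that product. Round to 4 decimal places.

(1) 0.4838 × 0.5133 × 3.92 = 0.97347
(2) 2.033 × 1.506 × 0.352 = 1.07772
Highest is cycle (2) at 1.0777 (>1, arbitrage).

1.0777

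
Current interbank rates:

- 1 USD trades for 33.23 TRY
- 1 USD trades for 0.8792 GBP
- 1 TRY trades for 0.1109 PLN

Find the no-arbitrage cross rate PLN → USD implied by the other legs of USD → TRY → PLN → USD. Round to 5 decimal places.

0.27136

Known legs of the cycle: 33.23 × 0.1109 = 3.685207
For no arbitrage the full-cycle product must be 1, so the missing rate is 1 / 3.685207 ≈ 0.2713552.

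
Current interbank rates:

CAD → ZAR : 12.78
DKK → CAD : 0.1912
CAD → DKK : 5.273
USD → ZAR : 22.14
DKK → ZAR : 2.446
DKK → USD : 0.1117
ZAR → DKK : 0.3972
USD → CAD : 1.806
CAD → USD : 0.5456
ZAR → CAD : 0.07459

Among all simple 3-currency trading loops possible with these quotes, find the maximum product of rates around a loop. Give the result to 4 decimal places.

CAD→DKK→USD→CAD: 5.273 × 0.1117 × 1.806 = 1.06372
ZAR→DKK→USD→ZAR: 0.3972 × 0.1117 × 22.14 = 0.98229
ZAR→DKK→CAD→ZAR: 0.3972 × 0.1912 × 12.78 = 0.97057
ZAR→CAD→DKK→ZAR: 0.07459 × 5.273 × 2.446 = 0.96204
ZAR→CAD→USD→ZAR: 0.07459 × 0.5456 × 22.14 = 0.90102
Maximum is CAD→DKK→USD→CAD at 1.0637; arbitrage exists.

1.0637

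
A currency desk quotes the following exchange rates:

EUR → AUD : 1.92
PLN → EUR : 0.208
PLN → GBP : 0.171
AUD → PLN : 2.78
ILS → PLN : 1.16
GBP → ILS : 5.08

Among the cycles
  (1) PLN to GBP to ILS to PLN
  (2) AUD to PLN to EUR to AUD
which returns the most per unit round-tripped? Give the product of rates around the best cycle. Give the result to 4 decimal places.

1.1102

(1) 0.171 × 5.08 × 1.16 = 1.00767
(2) 2.78 × 0.208 × 1.92 = 1.11022
Highest is cycle (2) at 1.1102 (>1, arbitrage).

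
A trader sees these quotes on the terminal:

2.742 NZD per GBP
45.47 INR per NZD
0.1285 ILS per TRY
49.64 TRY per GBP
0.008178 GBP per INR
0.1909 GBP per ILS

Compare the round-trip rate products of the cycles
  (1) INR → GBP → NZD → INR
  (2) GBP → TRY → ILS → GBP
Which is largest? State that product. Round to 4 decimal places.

1.2177

(1) 0.008178 × 2.742 × 45.47 = 1.01962
(2) 49.64 × 0.1285 × 0.1909 = 1.21770
Highest is cycle (2) at 1.2177 (>1, arbitrage).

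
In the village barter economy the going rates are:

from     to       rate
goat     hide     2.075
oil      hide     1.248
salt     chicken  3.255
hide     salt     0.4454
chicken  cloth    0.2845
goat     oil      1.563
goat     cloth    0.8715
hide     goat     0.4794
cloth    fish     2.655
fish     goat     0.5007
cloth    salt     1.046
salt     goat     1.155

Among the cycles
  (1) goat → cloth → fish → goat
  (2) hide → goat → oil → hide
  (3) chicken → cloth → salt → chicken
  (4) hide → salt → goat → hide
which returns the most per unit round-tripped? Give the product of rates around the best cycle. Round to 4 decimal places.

(1) 0.8715 × 2.655 × 0.5007 = 1.15854
(2) 0.4794 × 1.563 × 1.248 = 0.93513
(3) 0.2845 × 1.046 × 3.255 = 0.96865
(4) 0.4454 × 1.155 × 2.075 = 1.06746
Highest is cycle (1) at 1.1585 (>1, arbitrage).

1.1585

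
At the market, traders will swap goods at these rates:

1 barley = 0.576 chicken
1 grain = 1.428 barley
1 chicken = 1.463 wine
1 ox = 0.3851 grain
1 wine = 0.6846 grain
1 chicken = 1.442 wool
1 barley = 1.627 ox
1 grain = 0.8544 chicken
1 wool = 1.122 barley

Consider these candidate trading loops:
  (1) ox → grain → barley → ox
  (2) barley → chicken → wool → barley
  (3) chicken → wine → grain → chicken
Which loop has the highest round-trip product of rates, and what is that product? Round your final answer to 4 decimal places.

0.9319

(1) 0.3851 × 1.428 × 1.627 = 0.89472
(2) 0.576 × 1.442 × 1.122 = 0.93192
(3) 1.463 × 0.6846 × 0.8544 = 0.85574
Highest is cycle (2) at 0.9319 (≤1, no arbitrage).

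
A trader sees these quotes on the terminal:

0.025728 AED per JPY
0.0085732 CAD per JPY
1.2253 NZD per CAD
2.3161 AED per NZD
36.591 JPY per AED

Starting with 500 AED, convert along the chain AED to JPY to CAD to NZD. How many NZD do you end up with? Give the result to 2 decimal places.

192.19

500 AED × 36.591 = 18295.5 JPY
18295.5 JPY × 0.0085732 = 156.8509806 CAD
156.8509806 CAD × 1.2253 = 192.18950652918 NZD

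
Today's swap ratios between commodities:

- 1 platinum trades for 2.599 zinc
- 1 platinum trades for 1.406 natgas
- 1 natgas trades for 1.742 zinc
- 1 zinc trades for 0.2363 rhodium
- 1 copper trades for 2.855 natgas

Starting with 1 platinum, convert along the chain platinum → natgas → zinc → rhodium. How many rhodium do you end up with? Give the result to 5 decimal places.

0.57876

1 platinum × 1.406 = 1.406 natgas
1.406 natgas × 1.742 = 2.449252 zinc
2.449252 zinc × 0.2363 = 0.5787582476 rhodium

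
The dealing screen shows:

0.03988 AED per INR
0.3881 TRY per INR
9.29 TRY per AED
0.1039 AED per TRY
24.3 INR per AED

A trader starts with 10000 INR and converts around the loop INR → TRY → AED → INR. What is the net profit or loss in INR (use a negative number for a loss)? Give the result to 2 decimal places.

-201.37

10000 INR × 0.3881 = 3881 TRY
3881 TRY × 0.1039 = 403.2359 AED
403.2359 AED × 24.3 = 9798.63237 INR
Net change: 9798.63237 − 10000 = -201.36763 INR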